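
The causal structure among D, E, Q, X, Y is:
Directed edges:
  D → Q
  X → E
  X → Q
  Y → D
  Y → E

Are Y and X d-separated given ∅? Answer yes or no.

Bayes-Ball from Y | ∅ reaches {D,E,Q}.
X ∉ reach(Y|∅) ⇒ Y ⊥ X | ∅.

Yes — Y ⊥ X | ∅.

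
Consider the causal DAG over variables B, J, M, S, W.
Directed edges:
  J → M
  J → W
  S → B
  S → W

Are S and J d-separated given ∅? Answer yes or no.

Bayes-Ball from S | ∅ reaches {B,W}.
J ∉ reach(S|∅) ⇒ S ⊥ J | ∅.

Yes — S ⊥ J | ∅.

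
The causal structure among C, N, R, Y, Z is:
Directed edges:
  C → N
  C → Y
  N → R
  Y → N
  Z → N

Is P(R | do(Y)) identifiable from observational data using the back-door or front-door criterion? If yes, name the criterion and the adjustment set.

P(R|do(Y)): backdoor, adjust for {C}.

desc(Y)\{Y}={N,R}; candidates ⊆ {C,Z}.
size 0: {}; under {} Y still reaches {C,N,R} ∋ R.
{C}: Y⊥R given {C} in G with Y→· removed — back-door holds.
P(R|do(Y)) = Σ_{C} P(R|Y,C)·P(C).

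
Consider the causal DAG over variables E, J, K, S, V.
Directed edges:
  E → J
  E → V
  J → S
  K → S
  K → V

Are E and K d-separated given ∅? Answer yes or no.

Yes — E ⊥ K | ∅.

Bayes-Ball from E | ∅ reaches {J,S,V}.
K ∉ reach(E|∅) ⇒ E ⊥ K | ∅.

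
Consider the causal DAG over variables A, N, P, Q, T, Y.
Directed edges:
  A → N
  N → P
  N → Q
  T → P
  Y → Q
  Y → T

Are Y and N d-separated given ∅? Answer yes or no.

Bayes-Ball from Y | ∅ reaches {P,Q,T}.
N ∉ reach(Y|∅) ⇒ Y ⊥ N | ∅.

Yes — Y ⊥ N | ∅.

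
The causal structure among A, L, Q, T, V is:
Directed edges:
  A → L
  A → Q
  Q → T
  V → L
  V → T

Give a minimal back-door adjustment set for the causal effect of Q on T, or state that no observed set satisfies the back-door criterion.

Q→T: minimal back-door set ∅.

desc(Q)\{Q}={T}; candidates ⊆ {A,L,V}.
∅: Q⊥T given ∅ in G with Q→· removed — back-door holds.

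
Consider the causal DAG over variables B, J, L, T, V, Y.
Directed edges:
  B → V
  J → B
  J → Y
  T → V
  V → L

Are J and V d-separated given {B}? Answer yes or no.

Yes — J ⊥ V | {B}.

Bayes-Ball from J | {B} reaches {Y}.
V ∉ reach(J|{B}) ⇒ J ⊥ V | {B}.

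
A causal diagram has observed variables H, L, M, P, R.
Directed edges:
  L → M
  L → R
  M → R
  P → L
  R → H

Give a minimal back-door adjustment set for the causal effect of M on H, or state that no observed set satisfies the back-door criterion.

M→H: minimal back-door set {L}.

desc(M)\{M}={H,R}; candidates ⊆ {L,P}.
size 0: {}; under {} M still reaches {H,L,P,R} ∋ H.
{L}: M⊥H given {L} in G with M→· removed — back-door holds.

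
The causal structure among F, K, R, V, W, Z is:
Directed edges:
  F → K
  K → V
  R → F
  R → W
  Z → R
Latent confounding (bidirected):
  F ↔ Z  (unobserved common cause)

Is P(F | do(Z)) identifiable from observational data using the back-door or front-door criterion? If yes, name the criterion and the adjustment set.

P(F|do(Z)): frontdoor, adjust for {R}.

desc(Z)\{Z}={F,K,R,V,W}; candidates ⊆ {—}.
Z↔F: latent back-door arc(s) into Z.
size 0: {}; under {} Z still reaches {F,K,V} ∋ F.
Z↔F cannot be blocked by any observed set — no back-door set.
{R}: (i) intercepts every directed Z→F path; (ii) no back-door Z→{R}; (iii) {Z} blocks every back-door {R}→F. Front-door holds.
P(F|do(Z)) = Σ_{R} P(R|Z) Σ_{Z'} P(F|R,Z')P(Z').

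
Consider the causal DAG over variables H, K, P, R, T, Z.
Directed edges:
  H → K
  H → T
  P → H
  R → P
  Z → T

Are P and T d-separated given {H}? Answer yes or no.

Bayes-Ball from P | {H} reaches {R}.
T ∉ reach(P|{H}) ⇒ P ⊥ T | {H}.

Yes — P ⊥ T | {H}.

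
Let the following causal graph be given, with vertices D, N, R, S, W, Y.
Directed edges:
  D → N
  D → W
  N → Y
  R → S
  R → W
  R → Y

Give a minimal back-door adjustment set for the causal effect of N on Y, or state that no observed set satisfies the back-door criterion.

N→Y: minimal back-door set ∅.

desc(N)\{N}={Y}; candidates ⊆ {D,R,S,W}.
∅: N⊥Y given ∅ in G with N→· removed — back-door holds.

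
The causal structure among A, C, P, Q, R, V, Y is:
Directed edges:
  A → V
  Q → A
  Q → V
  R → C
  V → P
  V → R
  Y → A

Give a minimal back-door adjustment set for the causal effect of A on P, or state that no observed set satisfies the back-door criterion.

desc(A)\{A}={C,P,R,V}; candidates ⊆ {Q,Y}.
size 0: {}; under {} A still reaches {C,P,Q,R,V,Y} ∋ P.
{Q}: A⊥P given {Q} in G with A→· removed — back-door holds.

A→P: minimal back-door set {Q}.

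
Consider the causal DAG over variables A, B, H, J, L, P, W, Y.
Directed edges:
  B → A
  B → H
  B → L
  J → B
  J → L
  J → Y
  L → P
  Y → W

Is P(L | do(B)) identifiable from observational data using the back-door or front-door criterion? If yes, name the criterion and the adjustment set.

desc(B)\{B}={A,H,L,P}; candidates ⊆ {J,W,Y}.
size 0: {}; under {} B still reaches {J,L,P,W,Y} ∋ L.
{J}: B⊥L given {J} in G with B→· removed — back-door holds.
P(L|do(B)) = Σ_{J} P(L|B,J)·P(J).

P(L|do(B)): backdoor, adjust for {J}.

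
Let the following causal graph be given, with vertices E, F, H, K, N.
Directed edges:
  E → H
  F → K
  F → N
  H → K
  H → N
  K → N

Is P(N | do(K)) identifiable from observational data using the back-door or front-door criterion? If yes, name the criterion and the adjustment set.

desc(K)\{K}={N}; candidates ⊆ {E,F,H}.
size 0: {}; under {} K still reaches {E,F,H,N} ∋ N.
size 1: {E}, {F}, {H}; under {E} K still reaches {F,H,N} ∋ N.
{F,H}: K⊥N given {F,H} in G with K→· removed — back-door holds.
P(N|do(K)) = Σ_{F,H} P(N|K,F,H)·P(F,H).

P(N|do(K)): backdoor, adjust for {F, H}.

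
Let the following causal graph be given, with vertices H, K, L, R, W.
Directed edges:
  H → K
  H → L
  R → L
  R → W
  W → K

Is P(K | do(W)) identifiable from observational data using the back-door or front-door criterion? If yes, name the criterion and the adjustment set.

desc(W)\{W}={K}; candidates ⊆ {H,L,R}.
∅: W⊥K given ∅ in G with W→· removed — back-door holds.
P(K|do(W)) = P(K|W) — no adjustment needed.

P(K|do(W)): backdoor, adjust for ∅.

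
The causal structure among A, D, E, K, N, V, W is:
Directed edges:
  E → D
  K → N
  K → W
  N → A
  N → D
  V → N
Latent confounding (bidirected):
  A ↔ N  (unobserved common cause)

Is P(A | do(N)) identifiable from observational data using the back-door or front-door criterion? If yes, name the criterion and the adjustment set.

P(A|do(N)): not identifiable (no BD/FD set).

desc(N)\{N}={A,D}; candidates ⊆ {E,K,V,W}.
N↔A: latent back-door arc(s) into N.
size 0: {}; under {} N still reaches {A,K,V,W} ∋ A.
size 1: {E}, {K}, {V} …(+1); under {E} N still reaches {A,K,V,W} ∋ A.
size 2: {E,K}, {E,V}, {E,W} …(+3); under {E,K} N still reaches {A,V} ∋ A.
N↔A cannot be blocked by any observed set — no back-door set.
No mediator lies on a directed N→…→A path.
Neither criterion identifies P(A|do(N)) in this graph.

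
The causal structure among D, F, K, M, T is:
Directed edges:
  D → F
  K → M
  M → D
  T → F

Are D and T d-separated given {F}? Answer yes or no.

No — D and T are d-connected given {F}.

Bayes-Ball from D | {F} reaches {K,M,T}.
T ∈ reach(D|{F}) ⇒ D ⊥̸ T | {F}.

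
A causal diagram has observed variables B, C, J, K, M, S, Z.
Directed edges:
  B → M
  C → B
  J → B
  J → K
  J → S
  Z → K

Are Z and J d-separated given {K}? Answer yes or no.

Bayes-Ball from Z | {K} reaches {B,J,M,S}.
J ∈ reach(Z|{K}) ⇒ Z ⊥̸ J | {K}.

No — Z and J are d-connected given {K}.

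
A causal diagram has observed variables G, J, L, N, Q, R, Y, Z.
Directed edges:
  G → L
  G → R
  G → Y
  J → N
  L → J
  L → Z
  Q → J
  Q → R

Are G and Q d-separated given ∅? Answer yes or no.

Bayes-Ball from G | ∅ reaches {J,L,N,R,Y,Z}.
Q ∉ reach(G|∅) ⇒ G ⊥ Q | ∅.

Yes — G ⊥ Q | ∅.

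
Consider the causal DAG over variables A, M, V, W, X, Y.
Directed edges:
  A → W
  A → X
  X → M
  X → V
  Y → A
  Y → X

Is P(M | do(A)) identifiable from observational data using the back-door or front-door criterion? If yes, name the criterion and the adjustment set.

desc(A)\{A}={M,V,W,X}; candidates ⊆ {Y}.
size 0: {}; under {} A still reaches {M,V,X,Y} ∋ M.
{Y}: A⊥M given {Y} in G with A→· removed — back-door holds.
P(M|do(A)) = Σ_{Y} P(M|A,Y)·P(Y).

P(M|do(A)): backdoor, adjust for {Y}.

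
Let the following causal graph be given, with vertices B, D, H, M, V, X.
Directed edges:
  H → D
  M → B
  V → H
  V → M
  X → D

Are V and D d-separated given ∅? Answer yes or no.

No — V and D are d-connected given ∅.

Bayes-Ball from V | ∅ reaches {B,D,H,M}.
D ∈ reach(V|∅) ⇒ V ⊥̸ D | ∅.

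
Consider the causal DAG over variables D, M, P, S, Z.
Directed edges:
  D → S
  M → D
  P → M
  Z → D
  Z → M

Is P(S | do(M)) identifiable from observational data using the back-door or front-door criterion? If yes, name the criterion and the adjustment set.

desc(M)\{M}={D,S}; candidates ⊆ {P,Z}.
size 0: {}; under {} M still reaches {D,P,S,Z} ∋ S.
{Z}: M⊥S given {Z} in G with M→· removed — back-door holds.
P(S|do(M)) = Σ_{Z} P(S|M,Z)·P(Z).

P(S|do(M)): backdoor, adjust for {Z}.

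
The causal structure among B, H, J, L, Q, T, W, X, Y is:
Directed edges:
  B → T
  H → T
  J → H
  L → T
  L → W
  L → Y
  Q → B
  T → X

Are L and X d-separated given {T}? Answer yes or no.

Bayes-Ball from L | {T} reaches {B,H,J,Q,W,Y}.
X ∉ reach(L|{T}) ⇒ L ⊥ X | {T}.

Yes — L ⊥ X | {T}.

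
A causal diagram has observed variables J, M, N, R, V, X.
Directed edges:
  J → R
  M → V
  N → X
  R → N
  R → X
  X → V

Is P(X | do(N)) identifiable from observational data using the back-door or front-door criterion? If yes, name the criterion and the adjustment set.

desc(N)\{N}={V,X}; candidates ⊆ {J,M,R}.
size 0: {}; under {} N still reaches {J,R,V,X} ∋ X.
{R}: N⊥X given {R} in G with N→· removed — back-door holds.
P(X|do(N)) = Σ_{R} P(X|N,R)·P(R).

P(X|do(N)): backdoor, adjust for {R}.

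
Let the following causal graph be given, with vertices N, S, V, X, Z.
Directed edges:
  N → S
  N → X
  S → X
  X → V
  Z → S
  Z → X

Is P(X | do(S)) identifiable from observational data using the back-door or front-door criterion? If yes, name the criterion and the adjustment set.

desc(S)\{S}={V,X}; candidates ⊆ {N,Z}.
size 0: {}; under {} S still reaches {N,V,X,Z} ∋ X.
size 1: {N}, {Z}; under {N} S still reaches {V,X,Z} ∋ X.
{N,Z}: S⊥X given {N,Z} in G with S→· removed — back-door holds.
P(X|do(S)) = Σ_{N,Z} P(X|S,N,Z)·P(N,Z).

P(X|do(S)): backdoor, adjust for {N, Z}.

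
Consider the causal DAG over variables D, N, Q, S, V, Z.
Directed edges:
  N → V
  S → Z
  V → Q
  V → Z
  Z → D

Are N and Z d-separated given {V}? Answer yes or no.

Yes — N ⊥ Z | {V}.

Bayes-Ball from N | {V} reaches ∅.
Z ∉ reach(N|{V}) ⇒ N ⊥ Z | {V}.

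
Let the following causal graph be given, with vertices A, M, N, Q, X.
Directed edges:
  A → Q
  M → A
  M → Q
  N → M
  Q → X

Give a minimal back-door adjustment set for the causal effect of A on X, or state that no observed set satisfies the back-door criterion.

desc(A)\{A}={Q,X}; candidates ⊆ {M,N}.
size 0: {}; under {} A still reaches {M,N,Q,X} ∋ X.
{M}: A⊥X given {M} in G with A→· removed — back-door holds.

A→X: minimal back-door set {M}.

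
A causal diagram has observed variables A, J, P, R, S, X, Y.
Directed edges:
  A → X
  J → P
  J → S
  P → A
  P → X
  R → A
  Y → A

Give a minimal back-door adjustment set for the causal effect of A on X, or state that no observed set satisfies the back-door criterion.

desc(A)\{A}={X}; candidates ⊆ {J,P,R,S,Y}.
size 0: {}; under {} A still reaches {J,P,R,S,X,Y} ∋ X.
{P}: A⊥X given {P} in G with A→· removed — back-door holds.

A→X: minimal back-door set {P}.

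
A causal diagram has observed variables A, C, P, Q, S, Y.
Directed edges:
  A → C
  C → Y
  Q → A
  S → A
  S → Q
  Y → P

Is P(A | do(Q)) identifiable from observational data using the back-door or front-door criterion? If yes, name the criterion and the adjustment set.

P(A|do(Q)): backdoor, adjust for {S}.

desc(Q)\{Q}={A,C,P,Y}; candidates ⊆ {S}.
size 0: {}; under {} Q still reaches {A,C,P,S,Y} ∋ A.
{S}: Q⊥A given {S} in G with Q→· removed — back-door holds.
P(A|do(Q)) = Σ_{S} P(A|Q,S)·P(S).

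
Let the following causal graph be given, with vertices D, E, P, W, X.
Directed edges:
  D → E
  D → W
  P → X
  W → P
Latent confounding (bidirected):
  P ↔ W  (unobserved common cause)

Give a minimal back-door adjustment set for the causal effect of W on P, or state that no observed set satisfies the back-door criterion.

desc(W)\{W}={P,X}; candidates ⊆ {D,E}.
W↔P: latent back-door arc(s) into W.
size 0: {}; under {} W still reaches {D,E,P,X} ∋ P.
size 1: {D}, {E}; under {D} W still reaches {P,X} ∋ P.
size 2: {D,E}; under {D,E} W still reaches {P,X} ∋ P.
W↔P cannot be blocked by any observed set — no back-door set.

W→P: no observed back-door set.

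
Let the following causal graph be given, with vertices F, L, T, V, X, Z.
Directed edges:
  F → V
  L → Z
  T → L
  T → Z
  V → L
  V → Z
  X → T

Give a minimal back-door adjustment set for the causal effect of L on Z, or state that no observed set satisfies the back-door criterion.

L→Z: minimal back-door set {T, V}.

desc(L)\{L}={Z}; candidates ⊆ {F,T,V,X}.
size 0: {}; under {} L still reaches {F,T,V,X,Z} ∋ Z.
size 1: {F}, {T}, {V} …(+1); under {F} L still reaches {T,V,X,Z} ∋ Z.
{T,V}: L⊥Z given {T,V} in G with L→· removed — back-door holds.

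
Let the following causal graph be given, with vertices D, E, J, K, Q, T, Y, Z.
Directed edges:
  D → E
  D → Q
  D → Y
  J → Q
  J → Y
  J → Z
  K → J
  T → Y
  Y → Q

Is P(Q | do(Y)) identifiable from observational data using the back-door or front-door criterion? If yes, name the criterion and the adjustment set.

desc(Y)\{Y}={Q}; candidates ⊆ {D,E,J,K,T,Z}.
size 0: {}; under {} Y still reaches {D,E,J,K,Q,T,Z} ∋ Q.
size 1: {D}, {E}, {J} …(+3); under {D} Y still reaches {J,K,Q,T,Z} ∋ Q.
{D,J}: Y⊥Q given {D,J} in G with Y→· removed — back-door holds.
P(Q|do(Y)) = Σ_{D,J} P(Q|Y,D,J)·P(D,J).

P(Q|do(Y)): backdoor, adjust for {D, J}.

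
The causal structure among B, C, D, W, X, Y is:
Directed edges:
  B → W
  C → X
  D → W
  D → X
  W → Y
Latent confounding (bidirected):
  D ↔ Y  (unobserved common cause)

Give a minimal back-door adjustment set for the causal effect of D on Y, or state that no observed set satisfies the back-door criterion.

D→Y: no observed back-door set.

desc(D)\{D}={W,X,Y}; candidates ⊆ {B,C}.
D↔Y: latent back-door arc(s) into D.
size 0: {}; under {} D still reaches {Y} ∋ Y.
size 1: {B}, {C}; under {B} D still reaches {Y} ∋ Y.
size 2: {B,C}; under {B,C} D still reaches {Y} ∋ Y.
D↔Y cannot be blocked by any observed set — no back-door set.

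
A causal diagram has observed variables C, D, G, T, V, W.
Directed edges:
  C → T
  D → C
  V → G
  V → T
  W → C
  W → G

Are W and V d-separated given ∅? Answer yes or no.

Yes — W ⊥ V | ∅.

Bayes-Ball from W | ∅ reaches {C,G,T}.
V ∉ reach(W|∅) ⇒ W ⊥ V | ∅.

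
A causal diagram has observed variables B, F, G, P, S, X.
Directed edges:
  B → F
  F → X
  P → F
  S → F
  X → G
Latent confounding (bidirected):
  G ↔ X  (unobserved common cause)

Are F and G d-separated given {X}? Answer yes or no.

No — F and G are d-connected given {X}.

Bayes-Ball from F | {X} reaches {B,G,P,S}.
G ∈ reach(F|{X}) ⇒ F ⊥̸ G | {X}.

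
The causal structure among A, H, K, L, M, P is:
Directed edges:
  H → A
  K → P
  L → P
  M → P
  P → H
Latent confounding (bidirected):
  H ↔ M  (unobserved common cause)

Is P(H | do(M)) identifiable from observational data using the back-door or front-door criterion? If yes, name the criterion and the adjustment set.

P(H|do(M)): frontdoor, adjust for {P}.

desc(M)\{M}={A,H,P}; candidates ⊆ {K,L}.
M↔H: latent back-door arc(s) into M.
size 0: {}; under {} M still reaches {A,H} ∋ H.
size 1: {K}, {L}; under {K} M still reaches {A,H} ∋ H.
size 2: {K,L}; under {K,L} M still reaches {A,H} ∋ H.
M↔H cannot be blocked by any observed set — no back-door set.
{P}: (i) intercepts every directed M→H path; (ii) no back-door M→{P}; (iii) {M} blocks every back-door {P}→H. Front-door holds.
P(H|do(M)) = Σ_{P} P(P|M) Σ_{M'} P(H|P,M')P(M').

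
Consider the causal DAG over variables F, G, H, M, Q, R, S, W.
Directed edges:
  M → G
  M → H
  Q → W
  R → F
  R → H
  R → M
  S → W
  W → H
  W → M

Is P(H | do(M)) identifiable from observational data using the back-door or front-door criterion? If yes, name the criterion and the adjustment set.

P(H|do(M)): backdoor, adjust for {R, W}.

desc(M)\{M}={G,H}; candidates ⊆ {F,Q,R,S,W}.
size 0: {}; under {} M still reaches {F,H,Q,R,S,W} ∋ H.
size 1: {F}, {Q}, {R} …(+2); under {F} M still reaches {H,Q,R,S,W} ∋ H.
{R,W}: M⊥H given {R,W} in G with M→· removed — back-door holds.
P(H|do(M)) = Σ_{R,W} P(H|M,R,W)·P(R,W).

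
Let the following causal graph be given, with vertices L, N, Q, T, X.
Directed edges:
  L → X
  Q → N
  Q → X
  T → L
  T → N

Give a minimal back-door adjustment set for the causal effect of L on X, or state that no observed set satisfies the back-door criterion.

desc(L)\{L}={X}; candidates ⊆ {N,Q,T}.
∅: L⊥X given ∅ in G with L→· removed — back-door holds.

L→X: minimal back-door set ∅.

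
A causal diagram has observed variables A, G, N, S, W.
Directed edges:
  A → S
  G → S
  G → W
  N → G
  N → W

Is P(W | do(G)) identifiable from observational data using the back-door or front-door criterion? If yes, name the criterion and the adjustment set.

desc(G)\{G}={S,W}; candidates ⊆ {A,N}.
size 0: {}; under {} G still reaches {N,W} ∋ W.
{N}: G⊥W given {N} in G with G→· removed — back-door holds.
P(W|do(G)) = Σ_{N} P(W|G,N)·P(N).

P(W|do(G)): backdoor, adjust for {N}.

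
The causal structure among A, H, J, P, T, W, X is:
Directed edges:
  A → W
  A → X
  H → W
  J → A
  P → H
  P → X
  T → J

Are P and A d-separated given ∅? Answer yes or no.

Yes — P ⊥ A | ∅.

Bayes-Ball from P | ∅ reaches {H,W,X}.
A ∉ reach(P|∅) ⇒ P ⊥ A | ∅.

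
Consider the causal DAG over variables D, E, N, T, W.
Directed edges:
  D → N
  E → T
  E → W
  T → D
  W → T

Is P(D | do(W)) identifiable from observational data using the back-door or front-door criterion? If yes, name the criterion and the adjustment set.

P(D|do(W)): backdoor, adjust for {E}.

desc(W)\{W}={D,N,T}; candidates ⊆ {E}.
size 0: {}; under {} W still reaches {D,E,N,T} ∋ D.
{E}: W⊥D given {E} in G with W→· removed — back-door holds.
P(D|do(W)) = Σ_{E} P(D|W,E)·P(E).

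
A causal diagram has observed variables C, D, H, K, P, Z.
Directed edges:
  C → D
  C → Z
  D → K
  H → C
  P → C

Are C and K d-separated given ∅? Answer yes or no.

No — C and K are d-connected given ∅.

Bayes-Ball from C | ∅ reaches {D,H,K,P,Z}.
K ∈ reach(C|∅) ⇒ C ⊥̸ K | ∅.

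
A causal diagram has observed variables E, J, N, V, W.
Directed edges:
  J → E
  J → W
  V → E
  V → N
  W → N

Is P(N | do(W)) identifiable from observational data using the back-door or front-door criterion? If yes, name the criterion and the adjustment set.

desc(W)\{W}={N}; candidates ⊆ {E,J,V}.
∅: W⊥N given ∅ in G with W→· removed — back-door holds.
P(N|do(W)) = P(N|W) — no adjustment needed.

P(N|do(W)): backdoor, adjust for ∅.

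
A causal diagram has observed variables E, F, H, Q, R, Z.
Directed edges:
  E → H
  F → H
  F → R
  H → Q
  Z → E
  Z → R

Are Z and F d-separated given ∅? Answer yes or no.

Bayes-Ball from Z | ∅ reaches {E,H,Q,R}.
F ∉ reach(Z|∅) ⇒ Z ⊥ F | ∅.

Yes — Z ⊥ F | ∅.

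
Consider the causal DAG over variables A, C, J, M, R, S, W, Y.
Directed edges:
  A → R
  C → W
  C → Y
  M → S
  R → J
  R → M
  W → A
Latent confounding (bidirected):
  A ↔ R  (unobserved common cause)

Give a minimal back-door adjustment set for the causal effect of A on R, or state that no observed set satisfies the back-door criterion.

A→R: no observed back-door set.

desc(A)\{A}={J,M,R,S}; candidates ⊆ {C,W,Y}.
A↔R: latent back-door arc(s) into A.
size 0: {}; under {} A still reaches {C,J,M,R,S,W,Y} ∋ R.
size 1: {C}, {W}, {Y}; under {C} A still reaches {J,M,R,S,W} ∋ R.
size 2: {C,W}, {C,Y}, {W,Y}; under {C,W} A still reaches {J,M,R,S} ∋ R.
A↔R cannot be blocked by any observed set — no back-door set.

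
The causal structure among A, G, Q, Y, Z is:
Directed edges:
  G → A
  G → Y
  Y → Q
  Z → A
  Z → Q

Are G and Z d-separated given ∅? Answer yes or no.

Bayes-Ball from G | ∅ reaches {A,Q,Y}.
Z ∉ reach(G|∅) ⇒ G ⊥ Z | ∅.

Yes — G ⊥ Z | ∅.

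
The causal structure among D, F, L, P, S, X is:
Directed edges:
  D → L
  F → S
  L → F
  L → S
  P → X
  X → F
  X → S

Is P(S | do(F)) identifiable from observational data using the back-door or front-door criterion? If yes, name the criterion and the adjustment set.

desc(F)\{F}={S}; candidates ⊆ {D,L,P,X}.
size 0: {}; under {} F still reaches {D,L,P,S,X} ∋ S.
size 1: {D}, {L}, {P} …(+1); under {D} F still reaches {L,P,S,X} ∋ S.
{L,X}: F⊥S given {L,X} in G with F→· removed — back-door holds.
P(S|do(F)) = Σ_{L,X} P(S|F,L,X)·P(L,X).

P(S|do(F)): backdoor, adjust for {L, X}.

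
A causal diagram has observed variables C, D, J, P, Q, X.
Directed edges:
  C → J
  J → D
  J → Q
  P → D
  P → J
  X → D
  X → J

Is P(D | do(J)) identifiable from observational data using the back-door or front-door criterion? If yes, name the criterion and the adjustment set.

P(D|do(J)): backdoor, adjust for {P, X}.

desc(J)\{J}={D,Q}; candidates ⊆ {C,P,X}.
size 0: {}; under {} J still reaches {C,D,P,X} ∋ D.
size 1: {C}, {P}, {X}; under {C} J still reaches {D,P,X} ∋ D.
{P,X}: J⊥D given {P,X} in G with J→· removed — back-door holds.
P(D|do(J)) = Σ_{P,X} P(D|J,P,X)·P(P,X).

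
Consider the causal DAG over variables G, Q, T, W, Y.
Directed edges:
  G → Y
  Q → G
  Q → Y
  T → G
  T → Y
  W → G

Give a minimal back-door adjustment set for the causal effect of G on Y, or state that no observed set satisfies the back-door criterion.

desc(G)\{G}={Y}; candidates ⊆ {Q,T,W}.
size 0: {}; under {} G still reaches {Q,T,W,Y} ∋ Y.
size 1: {Q}, {T}, {W}; under {Q} G still reaches {T,W,Y} ∋ Y.
{Q,T}: G⊥Y given {Q,T} in G with G→· removed — back-door holds.

G→Y: minimal back-door set {Q, T}.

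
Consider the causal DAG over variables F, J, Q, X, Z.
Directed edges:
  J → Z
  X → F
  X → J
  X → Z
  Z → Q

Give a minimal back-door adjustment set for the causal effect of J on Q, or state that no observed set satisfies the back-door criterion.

J→Q: minimal back-door set {X}.

desc(J)\{J}={Q,Z}; candidates ⊆ {F,X}.
size 0: {}; under {} J still reaches {F,Q,X,Z} ∋ Q.
{X}: J⊥Q given {X} in G with J→· removed — back-door holds.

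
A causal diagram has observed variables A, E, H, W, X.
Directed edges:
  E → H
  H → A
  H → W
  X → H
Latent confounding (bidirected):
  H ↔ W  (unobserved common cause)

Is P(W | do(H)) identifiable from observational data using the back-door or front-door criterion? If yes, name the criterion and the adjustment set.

desc(H)\{H}={A,W}; candidates ⊆ {E,X}.
H↔W: latent back-door arc(s) into H.
size 0: {}; under {} H still reaches {E,W,X} ∋ W.
size 1: {E}, {X}; under {E} H still reaches {W,X} ∋ W.
size 2: {E,X}; under {E,X} H still reaches {W} ∋ W.
H↔W cannot be blocked by any observed set — no back-door set.
No mediator lies on a directed H→…→W path.
Neither criterion identifies P(W|do(H)) in this graph.

P(W|do(H)): not identifiable (no BD/FD set).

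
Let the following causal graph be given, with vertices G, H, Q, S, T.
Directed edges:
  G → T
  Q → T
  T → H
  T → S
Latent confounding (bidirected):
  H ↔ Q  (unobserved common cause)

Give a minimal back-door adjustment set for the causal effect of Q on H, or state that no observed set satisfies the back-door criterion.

desc(Q)\{Q}={H,S,T}; candidates ⊆ {G}.
Q↔H: latent back-door arc(s) into Q.
size 0: {}; under {} Q still reaches {H} ∋ H.
size 1: {G}; under {G} Q still reaches {H} ∋ H.
Q↔H cannot be blocked by any observed set — no back-door set.

Q→H: no observed back-door set.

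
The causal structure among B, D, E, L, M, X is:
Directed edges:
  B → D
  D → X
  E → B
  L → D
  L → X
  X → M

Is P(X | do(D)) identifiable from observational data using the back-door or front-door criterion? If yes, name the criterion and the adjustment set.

P(X|do(D)): backdoor, adjust for {L}.

desc(D)\{D}={M,X}; candidates ⊆ {B,E,L}.
size 0: {}; under {} D still reaches {B,E,L,M,X} ∋ X.
{L}: D⊥X given {L} in G with D→· removed — back-door holds.
P(X|do(D)) = Σ_{L} P(X|D,L)·P(L).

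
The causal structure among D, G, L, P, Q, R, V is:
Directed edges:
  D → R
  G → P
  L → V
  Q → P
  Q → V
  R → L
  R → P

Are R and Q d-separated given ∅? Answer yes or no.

Bayes-Ball from R | ∅ reaches {D,L,P,V}.
Q ∉ reach(R|∅) ⇒ R ⊥ Q | ∅.

Yes — R ⊥ Q | ∅.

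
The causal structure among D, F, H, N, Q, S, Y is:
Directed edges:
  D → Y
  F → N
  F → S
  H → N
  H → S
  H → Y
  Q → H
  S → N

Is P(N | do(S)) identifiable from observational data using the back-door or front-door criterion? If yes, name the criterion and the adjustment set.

desc(S)\{S}={N}; candidates ⊆ {D,F,H,Q,Y}.
size 0: {}; under {} S still reaches {F,H,N,Q,Y} ∋ N.
size 1: {D}, {F}, {H} …(+2); under {D} S still reaches {F,H,N,Q,Y} ∋ N.
{F,H}: S⊥N given {F,H} in G with S→· removed — back-door holds.
P(N|do(S)) = Σ_{F,H} P(N|S,F,H)·P(F,H).

P(N|do(S)): backdoor, adjust for {F, H}.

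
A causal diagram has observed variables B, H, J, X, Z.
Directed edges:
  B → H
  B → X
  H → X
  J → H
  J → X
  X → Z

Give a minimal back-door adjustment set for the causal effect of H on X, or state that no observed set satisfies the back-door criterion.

desc(H)\{H}={X,Z}; candidates ⊆ {B,J}.
size 0: {}; under {} H still reaches {B,J,X,Z} ∋ X.
size 1: {B}, {J}; under {B} H still reaches {J,X,Z} ∋ X.
{B,J}: H⊥X given {B,J} in G with H→· removed — back-door holds.

H→X: minimal back-door set {B, J}.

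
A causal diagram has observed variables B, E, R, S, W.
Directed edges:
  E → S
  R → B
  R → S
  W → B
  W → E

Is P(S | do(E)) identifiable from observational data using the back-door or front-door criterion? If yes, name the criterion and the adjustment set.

P(S|do(E)): backdoor, adjust for ∅.

desc(E)\{E}={S}; candidates ⊆ {B,R,W}.
∅: E⊥S given ∅ in G with E→· removed — back-door holds.
P(S|do(E)) = P(S|E) — no adjustment needed.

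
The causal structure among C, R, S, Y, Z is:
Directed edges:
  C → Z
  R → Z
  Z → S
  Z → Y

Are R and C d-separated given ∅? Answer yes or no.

Bayes-Ball from R | ∅ reaches {S,Y,Z}.
C ∉ reach(R|∅) ⇒ R ⊥ C | ∅.

Yes — R ⊥ C | ∅.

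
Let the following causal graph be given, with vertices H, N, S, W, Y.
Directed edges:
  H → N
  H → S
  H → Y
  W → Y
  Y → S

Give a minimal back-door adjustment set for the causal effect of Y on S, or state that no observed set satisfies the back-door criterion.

desc(Y)\{Y}={S}; candidates ⊆ {H,N,W}.
size 0: {}; under {} Y still reaches {H,N,S,W} ∋ S.
{H}: Y⊥S given {H} in G with Y→· removed — back-door holds.

Y→S: minimal back-door set {H}.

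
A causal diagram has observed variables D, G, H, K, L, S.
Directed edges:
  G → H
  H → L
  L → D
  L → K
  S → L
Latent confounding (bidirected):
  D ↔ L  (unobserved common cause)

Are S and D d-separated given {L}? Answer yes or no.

No — S and D are d-connected given {L}.

Bayes-Ball from S | {L} reaches {D,G,H}.
D ∈ reach(S|{L}) ⇒ S ⊥̸ D | {L}.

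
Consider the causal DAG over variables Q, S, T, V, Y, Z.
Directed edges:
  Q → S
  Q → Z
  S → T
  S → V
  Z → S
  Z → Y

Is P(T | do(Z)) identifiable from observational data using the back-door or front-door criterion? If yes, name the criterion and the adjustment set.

desc(Z)\{Z}={S,T,V,Y}; candidates ⊆ {Q}.
size 0: {}; under {} Z still reaches {Q,S,T,V} ∋ T.
{Q}: Z⊥T given {Q} in G with Z→· removed — back-door holds.
P(T|do(Z)) = Σ_{Q} P(T|Z,Q)·P(Q).

P(T|do(Z)): backdoor, adjust for {Q}.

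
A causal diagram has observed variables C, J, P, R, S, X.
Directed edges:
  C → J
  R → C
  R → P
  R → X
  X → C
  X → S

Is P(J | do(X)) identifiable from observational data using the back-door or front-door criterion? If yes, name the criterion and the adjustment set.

P(J|do(X)): backdoor, adjust for {R}.

desc(X)\{X}={C,J,S}; candidates ⊆ {P,R}.
size 0: {}; under {} X still reaches {C,J,P,R} ∋ J.
{R}: X⊥J given {R} in G with X→· removed — back-door holds.
P(J|do(X)) = Σ_{R} P(J|X,R)·P(R).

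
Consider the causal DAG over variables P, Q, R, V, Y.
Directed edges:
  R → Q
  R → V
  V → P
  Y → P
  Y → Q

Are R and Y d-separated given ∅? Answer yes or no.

Bayes-Ball from R | ∅ reaches {P,Q,V}.
Y ∉ reach(R|∅) ⇒ R ⊥ Y | ∅.

Yes — R ⊥ Y | ∅.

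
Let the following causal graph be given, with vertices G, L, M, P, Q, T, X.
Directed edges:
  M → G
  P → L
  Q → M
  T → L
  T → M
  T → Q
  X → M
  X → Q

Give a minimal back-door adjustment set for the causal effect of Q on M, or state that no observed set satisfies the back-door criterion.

Q→M: minimal back-door set {T, X}.

desc(Q)\{Q}={G,M}; candidates ⊆ {L,P,T,X}.
size 0: {}; under {} Q still reaches {G,L,M,T,X} ∋ M.
size 1: {L}, {P}, {T} …(+1); under {L} Q still reaches {G,M,P,T,X} ∋ M.
{T,X}: Q⊥M given {T,X} in G with Q→· removed — back-door holds.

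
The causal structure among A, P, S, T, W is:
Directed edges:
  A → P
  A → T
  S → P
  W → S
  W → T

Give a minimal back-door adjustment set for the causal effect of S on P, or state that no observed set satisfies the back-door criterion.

desc(S)\{S}={P}; candidates ⊆ {A,T,W}.
∅: S⊥P given ∅ in G with S→· removed — back-door holds.

S→P: minimal back-door set ∅.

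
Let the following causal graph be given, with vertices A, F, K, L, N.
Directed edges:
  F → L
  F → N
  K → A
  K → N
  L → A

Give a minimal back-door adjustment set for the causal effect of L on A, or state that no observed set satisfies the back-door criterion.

desc(L)\{L}={A}; candidates ⊆ {F,K,N}.
∅: L⊥A given ∅ in G with L→· removed — back-door holds.

L→A: minimal back-door set ∅.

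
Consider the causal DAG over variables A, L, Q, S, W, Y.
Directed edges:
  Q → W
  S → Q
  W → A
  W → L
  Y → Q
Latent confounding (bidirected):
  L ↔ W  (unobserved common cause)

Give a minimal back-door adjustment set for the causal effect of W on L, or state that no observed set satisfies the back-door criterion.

desc(W)\{W}={A,L}; candidates ⊆ {Q,S,Y}.
W↔L: latent back-door arc(s) into W.
size 0: {}; under {} W still reaches {L,Q,S,Y} ∋ L.
size 1: {Q}, {S}, {Y}; under {Q} W still reaches {L} ∋ L.
size 2: {Q,S}, {Q,Y}, {S,Y}; under {Q,S} W still reaches {L} ∋ L.
W↔L cannot be blocked by any observed set — no back-door set.

W→L: no observed back-door set.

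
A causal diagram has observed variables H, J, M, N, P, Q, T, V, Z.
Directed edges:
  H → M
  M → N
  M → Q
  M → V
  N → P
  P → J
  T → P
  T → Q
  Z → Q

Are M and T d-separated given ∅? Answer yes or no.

Yes — M ⊥ T | ∅.

Bayes-Ball from M | ∅ reaches {H,J,N,P,Q,V}.
T ∉ reach(M|∅) ⇒ M ⊥ T | ∅.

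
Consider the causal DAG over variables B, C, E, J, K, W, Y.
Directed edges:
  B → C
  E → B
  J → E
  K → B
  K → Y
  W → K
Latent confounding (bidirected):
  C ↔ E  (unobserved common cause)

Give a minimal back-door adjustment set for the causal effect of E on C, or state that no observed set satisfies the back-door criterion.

desc(E)\{E}={B,C}; candidates ⊆ {J,K,W,Y}.
E↔C: latent back-door arc(s) into E.
size 0: {}; under {} E still reaches {C,J} ∋ C.
size 1: {J}, {K}, {W} …(+1); under {J} E still reaches {C} ∋ C.
size 2: {J,K}, {J,W}, {J,Y} …(+3); under {J,K} E still reaches {C} ∋ C.
E↔C cannot be blocked by any observed set — no back-door set.

E→C: no observed back-door set.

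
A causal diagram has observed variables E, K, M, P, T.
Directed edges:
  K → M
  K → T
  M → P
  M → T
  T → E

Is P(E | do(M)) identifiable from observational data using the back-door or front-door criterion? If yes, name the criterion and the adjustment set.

P(E|do(M)): backdoor, adjust for {K}.

desc(M)\{M}={E,P,T}; candidates ⊆ {K}.
size 0: {}; under {} M still reaches {E,K,T} ∋ E.
{K}: M⊥E given {K} in G with M→· removed — back-door holds.
P(E|do(M)) = Σ_{K} P(E|M,K)·P(K).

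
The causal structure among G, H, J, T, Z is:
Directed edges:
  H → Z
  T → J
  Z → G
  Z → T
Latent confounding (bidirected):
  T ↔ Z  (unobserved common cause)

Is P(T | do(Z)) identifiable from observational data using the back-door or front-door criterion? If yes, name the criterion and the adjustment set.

P(T|do(Z)): not identifiable (no BD/FD set).

desc(Z)\{Z}={G,J,T}; candidates ⊆ {H}.
Z↔T: latent back-door arc(s) into Z.
size 0: {}; under {} Z still reaches {H,J,T} ∋ T.
size 1: {H}; under {H} Z still reaches {J,T} ∋ T.
Z↔T cannot be blocked by any observed set — no back-door set.
No mediator lies on a directed Z→…→T path.
Neither criterion identifies P(T|do(Z)) in this graph.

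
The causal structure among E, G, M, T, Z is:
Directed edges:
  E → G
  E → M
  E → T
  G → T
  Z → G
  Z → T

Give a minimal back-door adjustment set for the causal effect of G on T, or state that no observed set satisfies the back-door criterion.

desc(G)\{G}={T}; candidates ⊆ {E,M,Z}.
size 0: {}; under {} G still reaches {E,M,T,Z} ∋ T.
size 1: {E}, {M}, {Z}; under {E} G still reaches {T,Z} ∋ T.
{E,Z}: G⊥T given {E,Z} in G with G→· removed — back-door holds.

G→T: minimal back-door set {E, Z}.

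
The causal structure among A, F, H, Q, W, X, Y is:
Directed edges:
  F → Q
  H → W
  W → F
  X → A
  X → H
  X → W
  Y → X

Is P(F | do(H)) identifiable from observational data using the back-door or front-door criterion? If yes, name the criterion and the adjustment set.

P(F|do(H)): backdoor, adjust for {X}.

desc(H)\{H}={F,Q,W}; candidates ⊆ {A,X,Y}.
size 0: {}; under {} H still reaches {A,F,Q,W,X,Y} ∋ F.
{X}: H⊥F given {X} in G with H→· removed — back-door holds.
P(F|do(H)) = Σ_{X} P(F|H,X)·P(X).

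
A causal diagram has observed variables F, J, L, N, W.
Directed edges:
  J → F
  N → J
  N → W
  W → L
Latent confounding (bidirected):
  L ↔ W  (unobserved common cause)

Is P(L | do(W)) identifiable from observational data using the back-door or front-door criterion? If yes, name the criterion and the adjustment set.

P(L|do(W)): not identifiable (no BD/FD set).

desc(W)\{W}={L}; candidates ⊆ {F,J,N}.
W↔L: latent back-door arc(s) into W.
size 0: {}; under {} W still reaches {F,J,L,N} ∋ L.
size 1: {F}, {J}, {N}; under {F} W still reaches {J,L,N} ∋ L.
size 2: {F,J}, {F,N}, {J,N}; under {F,J} W still reaches {L,N} ∋ L.
W↔L cannot be blocked by any observed set — no back-door set.
No mediator lies on a directed W→…→L path.
Neither criterion identifies P(L|do(W)) in this graph.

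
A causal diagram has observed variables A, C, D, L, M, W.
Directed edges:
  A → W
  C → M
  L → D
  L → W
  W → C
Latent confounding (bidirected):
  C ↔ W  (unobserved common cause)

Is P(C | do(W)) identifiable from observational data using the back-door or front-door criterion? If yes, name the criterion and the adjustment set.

desc(W)\{W}={C,M}; candidates ⊆ {A,D,L}.
W↔C: latent back-door arc(s) into W.
size 0: {}; under {} W still reaches {A,C,D,L,M} ∋ C.
size 1: {A}, {D}, {L}; under {A} W still reaches {C,D,L,M} ∋ C.
size 2: {A,D}, {A,L}, {D,L}; under {A,D} W still reaches {C,L,M} ∋ C.
W↔C cannot be blocked by any observed set — no back-door set.
No mediator lies on a directed W→…→C path.
Neither criterion identifies P(C|do(W)) in this graph.

P(C|do(W)): not identifiable (no BD/FD set).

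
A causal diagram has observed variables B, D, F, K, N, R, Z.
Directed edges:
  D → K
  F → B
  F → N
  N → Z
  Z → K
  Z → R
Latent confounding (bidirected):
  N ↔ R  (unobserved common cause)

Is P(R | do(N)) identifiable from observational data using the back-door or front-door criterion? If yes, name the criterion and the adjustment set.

P(R|do(N)): frontdoor, adjust for {Z}.

desc(N)\{N}={K,R,Z}; candidates ⊆ {B,D,F}.
N↔R: latent back-door arc(s) into N.
size 0: {}; under {} N still reaches {B,F,R} ∋ R.
size 1: {B}, {D}, {F}; under {B} N still reaches {F,R} ∋ R.
size 2: {B,D}, {B,F}, {D,F}; under {B,D} N still reaches {F,R} ∋ R.
N↔R cannot be blocked by any observed set — no back-door set.
{Z}: (i) intercepts every directed N→R path; (ii) no back-door N→{Z}; (iii) {N} blocks every back-door {Z}→R. Front-door holds.
P(R|do(N)) = Σ_{Z} P(Z|N) Σ_{N'} P(R|Z,N')P(N').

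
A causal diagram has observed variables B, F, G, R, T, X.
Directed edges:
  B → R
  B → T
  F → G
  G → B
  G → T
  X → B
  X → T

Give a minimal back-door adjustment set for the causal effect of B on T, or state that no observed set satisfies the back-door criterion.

B→T: minimal back-door set {G, X}.

desc(B)\{B}={R,T}; candidates ⊆ {F,G,X}.
size 0: {}; under {} B still reaches {F,G,T,X} ∋ T.
size 1: {F}, {G}, {X}; under {F} B still reaches {G,T,X} ∋ T.
{G,X}: B⊥T given {G,X} in G with B→· removed — back-door holds.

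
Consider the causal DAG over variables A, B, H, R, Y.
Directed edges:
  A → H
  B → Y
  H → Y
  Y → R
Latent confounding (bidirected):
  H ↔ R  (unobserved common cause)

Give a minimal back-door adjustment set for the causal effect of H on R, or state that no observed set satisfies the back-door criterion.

H→R: no observed back-door set.

desc(H)\{H}={R,Y}; candidates ⊆ {A,B}.
H↔R: latent back-door arc(s) into H.
size 0: {}; under {} H still reaches {A,R} ∋ R.
size 1: {A}, {B}; under {A} H still reaches {R} ∋ R.
size 2: {A,B}; under {A,B} H still reaches {R} ∋ R.
H↔R cannot be blocked by any observed set — no back-door set.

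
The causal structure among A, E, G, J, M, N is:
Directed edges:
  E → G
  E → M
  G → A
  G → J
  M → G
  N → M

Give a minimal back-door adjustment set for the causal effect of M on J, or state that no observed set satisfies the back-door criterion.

M→J: minimal back-door set {E}.

desc(M)\{M}={A,G,J}; candidates ⊆ {E,N}.
size 0: {}; under {} M still reaches {A,E,G,J,N} ∋ J.
{E}: M⊥J given {E} in G with M→· removed — back-door holds.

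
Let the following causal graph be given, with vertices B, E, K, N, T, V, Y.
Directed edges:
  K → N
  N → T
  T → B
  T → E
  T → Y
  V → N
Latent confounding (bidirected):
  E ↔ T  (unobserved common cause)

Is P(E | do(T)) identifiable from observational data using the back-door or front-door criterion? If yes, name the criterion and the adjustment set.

P(E|do(T)): not identifiable (no BD/FD set).

desc(T)\{T}={B,E,Y}; candidates ⊆ {K,N,V}.
T↔E: latent back-door arc(s) into T.
size 0: {}; under {} T still reaches {E,K,N,V} ∋ E.
size 1: {K}, {N}, {V}; under {K} T still reaches {E,N,V} ∋ E.
size 2: {K,N}, {K,V}, {N,V}; under {K,N} T still reaches {E} ∋ E.
T↔E cannot be blocked by any observed set — no back-door set.
No mediator lies on a directed T→…→E path.
Neither criterion identifies P(E|do(T)) in this graph.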